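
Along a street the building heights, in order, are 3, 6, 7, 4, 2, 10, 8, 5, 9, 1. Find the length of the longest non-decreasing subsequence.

Track the smallest tail for each achievable length (allowing ties):
3 → extends → [3]
6 → extends → [3, 6]
7 → extends → [3, 6, 7]
4 → replaces 6 → [3, 4, 7]
2 → replaces 3 → [2, 4, 7]
10 → extends → [2, 4, 7, 10]
8 → replaces 10 → [2, 4, 7, 8]
5 → replaces 7 → [2, 4, 5, 8]
9 → extends → [2, 4, 5, 8, 9]
1 → replaces 2 → [1, 4, 5, 8, 9]
Five tails, so the longest non-decreasing subsequence has length 5 (e.g. 3, 6, 7, 8, 9).

5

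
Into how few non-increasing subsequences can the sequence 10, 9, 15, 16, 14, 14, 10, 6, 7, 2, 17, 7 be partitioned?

4

Place each on the leftmost legal pile:
10 → new pile 1 (tops now [10])
9 → pile 1 (tops now [9])
15 → new pile 2 (tops now [9, 15])
16 → new pile 3 (tops now [9, 15, 16])
14 → pile 2 (tops now [9, 14, 16])
14 → pile 2 (tops now [9, 14, 16])
10 → pile 2 (tops now [9, 10, 16])
6 → pile 1 (tops now [6, 10, 16])
7 → pile 2 (tops now [6, 7, 16])
2 → pile 1 (tops now [2, 7, 16])
17 → new pile 4 (tops now [2, 7, 16, 17])
7 → pile 2 (tops now [2, 7, 16, 17])
Four piles.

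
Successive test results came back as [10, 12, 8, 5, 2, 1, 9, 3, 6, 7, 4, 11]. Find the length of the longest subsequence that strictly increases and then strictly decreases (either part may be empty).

6

inc[i] = longest strictly increasing subsequence ending at i; dec[i] = longest strictly decreasing subsequence starting at i:
i:      1  2  3  4  5  6  7  8  9 10 11 12
a[i]:  10 12  8  5  2  1  9  3  6  7  4 11
inc:    1  2  1  1  1  1  2  2  3  4  3  5
dec:    5  5  4  3  2  1  3  1  2  2  1  1
Best peak at i=2 (value 12): inc=2, dec=5, length 2+5−1 = 6.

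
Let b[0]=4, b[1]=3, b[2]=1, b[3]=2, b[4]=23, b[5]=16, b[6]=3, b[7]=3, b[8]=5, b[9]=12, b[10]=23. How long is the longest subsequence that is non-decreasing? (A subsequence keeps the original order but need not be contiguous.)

7

Track the smallest tail for each achievable length (allowing ties):
4 → extends → [4]
3 → replaces 4 → [3]
1 → replaces 3 → [1]
2 → extends → [1, 2]
23 → extends → [1, 2, 23]
16 → replaces 23 → [1, 2, 16]
3 → replaces 16 → [1, 2, 3]
3 → extends → [1, 2, 3, 3]
5 → extends → [1, 2, 3, 3, 5]
12 → extends → [1, 2, 3, 3, 5, 12]
23 → extends → [1, 2, 3, 3, 5, 12, 23]
Seven tails, so the longest non-decreasing subsequence has length 7 (e.g. 1, 2, 3, 3, 5, 12, 23).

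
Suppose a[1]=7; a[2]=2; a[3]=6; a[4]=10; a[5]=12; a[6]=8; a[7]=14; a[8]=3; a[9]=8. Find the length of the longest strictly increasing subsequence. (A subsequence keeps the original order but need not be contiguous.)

5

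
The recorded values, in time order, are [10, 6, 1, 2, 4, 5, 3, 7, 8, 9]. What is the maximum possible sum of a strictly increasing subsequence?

Let S[i] be the best sum of a strictly increasing subsequence ending at i:
i:      1  2  3  4  5  6  7  8  9 10
a[i]:  10  6  1  2  4  5  3  7  8  9
S:     10  6  1  3  7 12  6 19 27 36
Maximum is 36 (e.g. 1 + 2 + 4 + 5 + 7 + 8 + 9).

36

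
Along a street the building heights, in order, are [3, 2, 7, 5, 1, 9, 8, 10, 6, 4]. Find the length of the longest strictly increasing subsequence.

Track the smallest tail for each achievable length (strict):
3 → extends → [3]
2 → replaces 3 → [2]
7 → extends → [2, 7]
5 → replaces 7 → [2, 5]
1 → replaces 2 → [1, 5]
9 → extends → [1, 5, 9]
8 → replaces 9 → [1, 5, 8]
10 → extends → [1, 5, 8, 10]
6 → replaces 8 → [1, 5, 6, 10]
4 → replaces 5 → [1, 4, 6, 10]
Four tails, so the longest strictly increasing subsequence has length 4 (e.g. 3, 7, 9, 10).

4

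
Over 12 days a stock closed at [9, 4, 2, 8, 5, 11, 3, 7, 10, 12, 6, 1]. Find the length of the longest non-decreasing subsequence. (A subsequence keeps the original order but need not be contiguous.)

5

Track the smallest tail for each achievable length (allowing ties):
9 → extends → [9]
4 → replaces 9 → [4]
2 → replaces 4 → [2]
8 → extends → [2, 8]
5 → replaces 8 → [2, 5]
11 → extends → [2, 5, 11]
3 → replaces 5 → [2, 3, 11]
7 → replaces 11 → [2, 3, 7]
10 → extends → [2, 3, 7, 10]
12 → extends → [2, 3, 7, 10, 12]
6 → replaces 7 → [2, 3, 6, 10, 12]
1 → replaces 2 → [1, 3, 6, 10, 12]
Five tails, so the longest non-decreasing subsequence has length 5 (e.g. 4, 5, 7, 10, 12).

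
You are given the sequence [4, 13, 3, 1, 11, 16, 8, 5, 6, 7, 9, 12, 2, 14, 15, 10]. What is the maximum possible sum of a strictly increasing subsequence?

Let S[i] be the best sum of a strictly increasing subsequence ending at i:
i:      1  2  3  4  5  6  7  8  9 10 11 12 13 14 15 16
a[i]:   4 13  3  1 11 16  8  5  6  7  9 12  2 14 15 10
S:      4 17  3  1 15 33 12  9 15 22 31 43  3 57 72 41
Maximum is 72 (e.g. 4 + 5 + 6 + 7 + 9 + 12 + 14 + 15).

72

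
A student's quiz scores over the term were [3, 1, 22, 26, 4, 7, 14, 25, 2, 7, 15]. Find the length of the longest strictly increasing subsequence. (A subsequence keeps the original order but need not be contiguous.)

Track the smallest tail for each achievable length (strict):
3 → extends → [3]
1 → replaces 3 → [1]
22 → extends → [1, 22]
26 → extends → [1, 22, 26]
4 → replaces 22 → [1, 4, 26]
7 → replaces 26 → [1, 4, 7]
14 → extends → [1, 4, 7, 14]
25 → extends → [1, 4, 7, 14, 25]
2 → replaces 4 → [1, 2, 7, 14, 25]
7 → already a tail → [1, 2, 7, 14, 25]
15 → replaces 25 → [1, 2, 7, 14, 15]
Five tails, so the longest strictly increasing subsequence has length 5 (e.g. 3, 4, 7, 14, 25).

5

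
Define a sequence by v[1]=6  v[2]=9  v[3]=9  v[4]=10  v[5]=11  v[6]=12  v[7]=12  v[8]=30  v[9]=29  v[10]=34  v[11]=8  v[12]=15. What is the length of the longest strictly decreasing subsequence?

Negate each value so 'decreasing' becomes 'increasing', then run patience tails on the negated sequence:
-6 → extends → [-6]
-9 → replaces -6 → [-9]
-9 → already a tail → [-9]
-10 → replaces -9 → [-10]
-11 → replaces -10 → [-11]
-12 → replaces -11 → [-12]
-12 → already a tail → [-12]
-30 → replaces -12 → [-30]
-29 → extends → [-30, -29]
-34 → replaces -30 → [-34, -29]
-8 → extends → [-34, -29, -8]
-15 → replaces -8 → [-34, -29, -15]
Three tails, so the longest strictly decreasing subsequence of the original has length 3.

3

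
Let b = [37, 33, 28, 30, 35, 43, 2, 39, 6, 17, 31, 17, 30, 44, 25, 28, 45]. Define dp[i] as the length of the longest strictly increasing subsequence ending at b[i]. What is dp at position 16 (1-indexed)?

5

dp[i] = 1 + max{dp[j] : j<i, b[j]<b[i]} (or 1 if no such j):
i:      1  2  3  4  5  6  7  8  9 10 11 12 13 14 15 16 17
b[i]:  37 33 28 30 35 43  2 39  6 17 31 17 30 44 25 28 45
dp:     1  1  1  2  3  4  1  4  2  3  4  3  4  5  4  5  6
At index 16 the value is 5.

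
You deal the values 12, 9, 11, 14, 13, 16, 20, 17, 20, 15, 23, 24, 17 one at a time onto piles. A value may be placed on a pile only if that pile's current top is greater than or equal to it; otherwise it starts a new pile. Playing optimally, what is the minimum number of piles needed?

Place each on the leftmost legal pile:
12 → new pile 1 (tops now [12])
9 → pile 1 (tops now [9])
11 → new pile 2 (tops now [9, 11])
14 → new pile 3 (tops now [9, 11, 14])
13 → pile 3 (tops now [9, 11, 13])
16 → new pile 4 (tops now [9, 11, 13, 16])
20 → new pile 5 (tops now [9, 11, 13, 16, 20])
17 → pile 5 (tops now [9, 11, 13, 16, 17])
20 → new pile 6 (tops now [9, 11, 13, 16, 17, 20])
15 → pile 4 (tops now [9, 11, 13, 15, 17, 20])
23 → new pile 7 (tops now [9, 11, 13, 15, 17, 20, 23])
24 → new pile 8 (tops now [9, 11, 13, 15, 17, 20, 23, 24])
17 → pile 5 (tops now [9, 11, 13, 15, 17, 20, 23, 24])
Eight piles.

8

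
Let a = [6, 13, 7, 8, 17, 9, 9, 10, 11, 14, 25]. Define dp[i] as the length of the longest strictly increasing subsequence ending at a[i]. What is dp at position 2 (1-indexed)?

dp[i] = 1 + max{dp[j] : j<i, a[j]<a[i]} (or 1 if no such j):
i:      1  2  3  4  5  6  7  8  9 10 11
a[i]:   6 13  7  8 17  9  9 10 11 14 25
dp:     1  2  2  3  4  4  4  5  6  7  8
At index 2 the value is 2.

2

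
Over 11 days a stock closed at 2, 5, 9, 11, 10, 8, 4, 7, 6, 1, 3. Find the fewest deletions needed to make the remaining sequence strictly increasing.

7

Fewest deletions = n − (longest strictly increasing subsequence).
i:      1  2  3  4  5  6  7  8  9 10 11
a[i]:   2  5  9 11 10  8  4  7  6  1  3
dp:     1  2  3  4  4  3  2  3  3  1  2
max dp = 4, so deletions = 11 − 4 = 7.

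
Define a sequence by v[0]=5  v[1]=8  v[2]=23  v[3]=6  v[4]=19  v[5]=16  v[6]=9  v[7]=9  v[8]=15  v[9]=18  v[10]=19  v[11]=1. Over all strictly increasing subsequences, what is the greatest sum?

Let S[i] be the best sum of a strictly increasing subsequence ending at i:
i:      0  1  2  3  4  5  6  7  8  9 10 11
v[i]:   5  8 23  6 19 16  9  9 15 18 19  1
S:      5 13 36 11 32 29 22 22 37 55 74  1
Maximum is 74 (e.g. 5 + 8 + 9 + 15 + 18 + 19).

74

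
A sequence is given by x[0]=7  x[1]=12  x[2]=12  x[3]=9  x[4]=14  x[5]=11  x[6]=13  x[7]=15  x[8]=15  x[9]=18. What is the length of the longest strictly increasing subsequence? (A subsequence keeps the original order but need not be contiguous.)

Let dp[i] be the length of the longest such subsequence ending at index i:
i:      0  1  2  3  4  5  6  7  8  9
x[i]:   7 12 12  9 14 11 13 15 15 18
dp:     1  2  2  2  3  3  4  5  5  6
Maximum dp value is 6.

6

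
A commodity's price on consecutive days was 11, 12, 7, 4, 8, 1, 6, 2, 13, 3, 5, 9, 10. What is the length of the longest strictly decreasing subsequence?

4

Let dp[i] be the longest strictly decreasing subsequence ending at i:
i:      1  2  3  4  5  6  7  8  9 10 11 12 13
a[i]:  11 12  7  4  8  1  6  2 13  3  5  9 10
dp:     1  1  2  3  2  4  3  4  1  4  4  2  2
Maximum is 4.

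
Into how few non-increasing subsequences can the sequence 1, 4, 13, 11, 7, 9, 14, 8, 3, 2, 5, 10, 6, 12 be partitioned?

6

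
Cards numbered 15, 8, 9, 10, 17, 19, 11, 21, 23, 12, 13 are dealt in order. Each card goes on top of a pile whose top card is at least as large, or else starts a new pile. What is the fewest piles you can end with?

Place each on the leftmost legal pile:
15 → new pile 1 (tops now [15])
8 → pile 1 (tops now [8])
9 → new pile 2 (tops now [8, 9])
10 → new pile 3 (tops now [8, 9, 10])
17 → new pile 4 (tops now [8, 9, 10, 17])
19 → new pile 5 (tops now [8, 9, 10, 17, 19])
11 → pile 4 (tops now [8, 9, 10, 11, 19])
21 → new pile 6 (tops now [8, 9, 10, 11, 19, 21])
23 → new pile 7 (tops now [8, 9, 10, 11, 19, 21, 23])
12 → pile 5 (tops now [8, 9, 10, 11, 12, 21, 23])
13 → pile 6 (tops now [8, 9, 10, 11, 12, 13, 23])
Seven piles.

7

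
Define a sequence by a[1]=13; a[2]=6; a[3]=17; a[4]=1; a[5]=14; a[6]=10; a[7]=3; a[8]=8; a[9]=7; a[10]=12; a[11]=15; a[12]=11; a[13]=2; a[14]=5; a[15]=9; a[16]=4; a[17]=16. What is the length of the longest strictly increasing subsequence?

Track the smallest tail for each achievable length (strict):
13 → extends → [13]
6 → replaces 13 → [6]
17 → extends → [6, 17]
1 → replaces 6 → [1, 17]
14 → replaces 17 → [1, 14]
10 → replaces 14 → [1, 10]
3 → replaces 10 → [1, 3]
8 → extends → [1, 3, 8]
7 → replaces 8 → [1, 3, 7]
12 → extends → [1, 3, 7, 12]
15 → extends → [1, 3, 7, 12, 15]
11 → replaces 12 → [1, 3, 7, 11, 15]
2 → replaces 3 → [1, 2, 7, 11, 15]
5 → replaces 7 → [1, 2, 5, 11, 15]
9 → replaces 11 → [1, 2, 5, 9, 15]
4 → replaces 5 → [1, 2, 4, 9, 15]
16 → extends → [1, 2, 4, 9, 15, 16]
Six tails, so the longest strictly increasing subsequence has length 6 (e.g. 1, 3, 8, 12, 15, 16).

6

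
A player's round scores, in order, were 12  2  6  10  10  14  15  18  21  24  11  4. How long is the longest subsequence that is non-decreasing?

9

Track the smallest tail for each achievable length (allowing ties):
12 → extends → [12]
2 → replaces 12 → [2]
6 → extends → [2, 6]
10 → extends → [2, 6, 10]
10 → extends → [2, 6, 10, 10]
14 → extends → [2, 6, 10, 10, 14]
15 → extends → [2, 6, 10, 10, 14, 15]
18 → extends → [2, 6, 10, 10, 14, 15, 18]
21 → extends → [2, 6, 10, 10, 14, 15, 18, 21]
24 → extends → [2, 6, 10, 10, 14, 15, 18, 21, 24]
11 → replaces 14 → [2, 6, 10, 10, 11, 15, 18, 21, 24]
4 → replaces 6 → [2, 4, 10, 10, 11, 15, 18, 21, 24]
Nine tails, so the longest non-decreasing subsequence has length 9 (e.g. 2, 6, 10, 10, 14, 15, 18, 21, 24).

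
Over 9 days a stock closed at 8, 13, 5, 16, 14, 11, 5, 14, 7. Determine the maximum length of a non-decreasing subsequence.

Let dp[i] be the length of the longest such subsequence ending at index i:
i:      1  2  3  4  5  6  7  8  9
a[i]:   8 13  5 16 14 11  5 14  7
dp:     1  2  1  3  3  2  2  4  3
Maximum dp value is 4.

4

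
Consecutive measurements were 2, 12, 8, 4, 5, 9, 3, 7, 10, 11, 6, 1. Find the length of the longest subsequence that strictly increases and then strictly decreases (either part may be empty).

8

inc[i] = longest strictly increasing subsequence ending at i; dec[i] = longest strictly decreasing subsequence starting at i:
i:      1  2  3  4  5  6  7  8  9 10 11 12
a[i]:   2 12  8  4  5  9  3  7 10 11  6  1
inc:    1  2  2  2  3  4  2  4  5  6  4  1
dec:    2  5  4  3  3  4  2  3  3  3  2  1
Best peak at i=10 (value 11): inc=6, dec=3, length 6+3−1 = 8.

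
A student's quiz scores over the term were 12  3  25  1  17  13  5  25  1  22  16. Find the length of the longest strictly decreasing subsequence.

Negate each value so 'decreasing' becomes 'increasing', then run patience tails on the negated sequence:
-12 → extends → [-12]
-3 → extends → [-12, -3]
-25 → replaces -12 → [-25, -3]
-1 → extends → [-25, -3, -1]
-17 → replaces -3 → [-25, -17, -1]
-13 → replaces -1 → [-25, -17, -13]
-5 → extends → [-25, -17, -13, -5]
-25 → already a tail → [-25, -17, -13, -5]
-1 → extends → [-25, -17, -13, -5, -1]
-22 → replaces -17 → [-25, -22, -13, -5, -1]
-16 → replaces -13 → [-25, -22, -16, -5, -1]
Five tails, so the longest strictly decreasing subsequence of the original has length 5.

5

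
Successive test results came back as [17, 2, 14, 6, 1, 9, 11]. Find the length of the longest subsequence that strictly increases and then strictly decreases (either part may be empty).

4

inc[i] = longest strictly increasing subsequence ending at i; dec[i] = longest strictly decreasing subsequence starting at i:
i:      1  2  3  4  5  6  7
a[i]:  17  2 14  6  1  9 11
inc:    1  1  2  2  1  3  4
dec:    4  2  3  2  1  1  1
Best peak at i=1 (value 17): inc=1, dec=4, length 1+4−1 = 4.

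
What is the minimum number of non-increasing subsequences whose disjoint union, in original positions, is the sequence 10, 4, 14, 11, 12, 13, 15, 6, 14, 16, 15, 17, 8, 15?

7

The minimum number of non-increasing subsequences covering a sequence equals the length of its longest strictly increasing subsequence.
LIS length is 7 (e.g. 10, 11, 12, 13, 15, 16, 17), so 7 piles are needed.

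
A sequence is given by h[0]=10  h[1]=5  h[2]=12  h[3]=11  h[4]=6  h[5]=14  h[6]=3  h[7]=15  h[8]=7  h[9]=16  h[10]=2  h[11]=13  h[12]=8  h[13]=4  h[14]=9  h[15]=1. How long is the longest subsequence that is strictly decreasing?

Negate each value so 'decreasing' becomes 'increasing', then run patience tails on the negated sequence:
-10 → extends → [-10]
-5 → extends → [-10, -5]
-12 → replaces -10 → [-12, -5]
-11 → replaces -5 → [-12, -11]
-6 → extends → [-12, -11, -6]
-14 → replaces -12 → [-14, -11, -6]
-3 → extends → [-14, -11, -6, -3]
-15 → replaces -14 → [-15, -11, -6, -3]
-7 → replaces -6 → [-15, -11, -7, -3]
-16 → replaces -15 → [-16, -11, -7, -3]
-2 → extends → [-16, -11, -7, -3, -2]
-13 → replaces -11 → [-16, -13, -7, -3, -2]
-8 → replaces -7 → [-16, -13, -8, -3, -2]
-4 → replaces -3 → [-16, -13, -8, -4, -2]
-9 → replaces -8 → [-16, -13, -9, -4, -2]
-1 → extends → [-16, -13, -9, -4, -2, -1]
Six tails, so the longest strictly decreasing subsequence of the original has length 6.

6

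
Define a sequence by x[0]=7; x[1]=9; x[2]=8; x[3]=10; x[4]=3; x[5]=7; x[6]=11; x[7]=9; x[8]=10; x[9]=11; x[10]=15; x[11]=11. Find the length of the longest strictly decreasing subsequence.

Negate each value so 'decreasing' becomes 'increasing', then run patience tails on the negated sequence:
-7 → extends → [-7]
-9 → replaces -7 → [-9]
-8 → extends → [-9, -8]
-10 → replaces -9 → [-10, -8]
-3 → extends → [-10, -8, -3]
-7 → replaces -3 → [-10, -8, -7]
-11 → replaces -10 → [-11, -8, -7]
-9 → replaces -8 → [-11, -9, -7]
-10 → replaces -9 → [-11, -10, -7]
-11 → already a tail → [-11, -10, -7]
-15 → replaces -11 → [-15, -10, -7]
-11 → replaces -10 → [-15, -11, -7]
Three tails, so the longest strictly decreasing subsequence of the original has length 3.

3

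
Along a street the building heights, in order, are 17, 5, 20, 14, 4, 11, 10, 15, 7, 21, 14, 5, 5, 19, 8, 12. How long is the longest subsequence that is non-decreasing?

5

Let dp[i] be the length of the longest such subsequence ending at index i:
i:      1  2  3  4  5  6  7  8  9 10 11 12 13 14 15 16
a[i]:  17  5 20 14  4 11 10 15  7 21 14  5  5 19  8 12
dp:     1  1  2  2  1  2  2  3  2  4  3  2  3  4  4  5
Maximum dp value is 5.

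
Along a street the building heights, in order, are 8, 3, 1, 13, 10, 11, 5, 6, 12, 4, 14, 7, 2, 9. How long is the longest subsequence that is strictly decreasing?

Let dp[i] be the longest strictly decreasing subsequence ending at i:
i:      1  2  3  4  5  6  7  8  9 10 11 12 13 14
a[i]:   8  3  1 13 10 11  5  6 12  4 14  7  2  9
dp:     1  2  3  1  2  2  3  3  2  4  1  3  5  3
Maximum is 5.

5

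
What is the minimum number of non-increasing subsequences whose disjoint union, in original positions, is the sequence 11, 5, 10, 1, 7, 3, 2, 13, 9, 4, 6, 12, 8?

5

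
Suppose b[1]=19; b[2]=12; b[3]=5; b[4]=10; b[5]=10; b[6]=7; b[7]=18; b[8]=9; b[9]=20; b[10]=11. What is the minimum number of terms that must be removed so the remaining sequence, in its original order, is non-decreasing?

Fewest deletions = n − (longest non-decreasing subsequence).
i:      1  2  3  4  5  6  7  8  9 10
b[i]:  19 12  5 10 10  7 18  9 20 11
dp:     1  1  1  2  3  2  4  3  5  4
max dp = 5, so deletions = 10 − 5 = 5.

5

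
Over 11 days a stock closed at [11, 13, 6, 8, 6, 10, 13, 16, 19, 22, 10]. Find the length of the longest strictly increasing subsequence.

Track the smallest tail for each achievable length (strict):
11 → extends → [11]
13 → extends → [11, 13]
6 → replaces 11 → [6, 13]
8 → replaces 13 → [6, 8]
6 → already a tail → [6, 8]
10 → extends → [6, 8, 10]
13 → extends → [6, 8, 10, 13]
16 → extends → [6, 8, 10, 13, 16]
19 → extends → [6, 8, 10, 13, 16, 19]
22 → extends → [6, 8, 10, 13, 16, 19, 22]
10 → already a tail → [6, 8, 10, 13, 16, 19, 22]
Seven tails, so the longest strictly increasing subsequence has length 7 (e.g. 6, 8, 10, 13, 16, 19, 22).

7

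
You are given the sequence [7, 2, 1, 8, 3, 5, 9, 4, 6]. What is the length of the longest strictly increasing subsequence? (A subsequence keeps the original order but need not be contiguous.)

4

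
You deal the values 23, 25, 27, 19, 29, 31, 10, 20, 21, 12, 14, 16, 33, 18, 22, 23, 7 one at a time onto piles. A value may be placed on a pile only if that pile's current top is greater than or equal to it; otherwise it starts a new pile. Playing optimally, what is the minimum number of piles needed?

7

Place each on the leftmost legal pile:
23 → new pile 1 (tops now [23])
25 → new pile 2 (tops now [23, 25])
27 → new pile 3 (tops now [23, 25, 27])
19 → pile 1 (tops now [19, 25, 27])
29 → new pile 4 (tops now [19, 25, 27, 29])
31 → new pile 5 (tops now [19, 25, 27, 29, 31])
10 → pile 1 (tops now [10, 25, 27, 29, 31])
20 → pile 2 (tops now [10, 20, 27, 29, 31])
21 → pile 3 (tops now [10, 20, 21, 29, 31])
12 → pile 2 (tops now [10, 12, 21, 29, 31])
14 → pile 3 (tops now [10, 12, 14, 29, 31])
16 → pile 4 (tops now [10, 12, 14, 16, 31])
33 → new pile 6 (tops now [10, 12, 14, 16, 31, 33])
18 → pile 5 (tops now [10, 12, 14, 16, 18, 33])
22 → pile 6 (tops now [10, 12, 14, 16, 18, 22])
23 → new pile 7 (tops now [10, 12, 14, 16, 18, 22, 23])
7 → pile 1 (tops now [7, 12, 14, 16, 18, 22, 23])
Seven piles.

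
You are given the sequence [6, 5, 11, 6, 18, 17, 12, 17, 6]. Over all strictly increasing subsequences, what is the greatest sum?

Let S[i] be the best sum of a strictly increasing subsequence ending at i:
i:      1  2  3  4  5  6  7  8  9
a[i]:   6  5 11  6 18 17 12 17  6
S:      6  5 17 11 35 34 29 46 11
Maximum is 46 (e.g. 6 + 11 + 12 + 17).

46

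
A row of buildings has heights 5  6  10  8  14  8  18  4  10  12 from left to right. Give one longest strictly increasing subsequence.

5, 6, 10, 14, 18

Patience tails give the LIS length; then backtrack through the dp parents:
5 → extends → [5]
6 → extends → [5, 6]
10 → extends → [5, 6, 10]
8 → replaces 10 → [5, 6, 8]
14 → extends → [5, 6, 8, 14]
8 → already a tail → [5, 6, 8, 14]
18 → extends → [5, 6, 8, 14, 18]
4 → replaces 5 → [4, 6, 8, 14, 18]
10 → replaces 14 → [4, 6, 8, 10, 18]
12 → replaces 18 → [4, 6, 8, 10, 12]
Length 5; one witness is 5, 6, 10, 14, 18.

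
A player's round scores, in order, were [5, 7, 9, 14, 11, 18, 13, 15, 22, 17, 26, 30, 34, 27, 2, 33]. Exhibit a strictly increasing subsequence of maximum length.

5, 7, 9, 11, 13, 15, 22, 26, 30, 34

Patience tails give the LIS length; then backtrack through the dp parents:
5 → extends → [5]
7 → extends → [5, 7]
9 → extends → [5, 7, 9]
14 → extends → [5, 7, 9, 14]
11 → replaces 14 → [5, 7, 9, 11]
18 → extends → [5, 7, 9, 11, 18]
13 → replaces 18 → [5, 7, 9, 11, 13]
15 → extends → [5, 7, 9, 11, 13, 15]
22 → extends → [5, 7, 9, 11, 13, 15, 22]
17 → replaces 22 → [5, 7, 9, 11, 13, 15, 17]
26 → extends → [5, 7, 9, 11, 13, 15, 17, 26]
30 → extends → [5, 7, 9, 11, 13, 15, 17, 26, 30]
34 → extends → [5, 7, 9, 11, 13, 15, 17, 26, 30, 34]
27 → replaces 30 → [5, 7, 9, 11, 13, 15, 17, 26, 27, 34]
2 → replaces 5 → [2, 7, 9, 11, 13, 15, 17, 26, 27, 34]
33 → replaces 34 → [2, 7, 9, 11, 13, 15, 17, 26, 27, 33]
Length 10; one witness is 5, 7, 9, 11, 13, 15, 22, 26, 30, 34.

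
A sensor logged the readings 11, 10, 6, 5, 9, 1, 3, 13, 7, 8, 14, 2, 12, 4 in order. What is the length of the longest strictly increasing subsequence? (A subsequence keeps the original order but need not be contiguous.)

Let dp[i] be the length of the longest such subsequence ending at index i:
i:      1  2  3  4  5  6  7  8  9 10 11 12 13 14
a[i]:  11 10  6  5  9  1  3 13  7  8 14  2 12  4
dp:     1  1  1  1  2  1  2  3  3  4  5  2  5  3
Maximum dp value is 5.

5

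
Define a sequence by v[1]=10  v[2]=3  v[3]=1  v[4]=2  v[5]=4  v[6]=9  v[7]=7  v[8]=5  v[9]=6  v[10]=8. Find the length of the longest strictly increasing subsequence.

Track the smallest tail for each achievable length (strict):
10 → extends → [10]
3 → replaces 10 → [3]
1 → replaces 3 → [1]
2 → extends → [1, 2]
4 → extends → [1, 2, 4]
9 → extends → [1, 2, 4, 9]
7 → replaces 9 → [1, 2, 4, 7]
5 → replaces 7 → [1, 2, 4, 5]
6 → extends → [1, 2, 4, 5, 6]
8 → extends → [1, 2, 4, 5, 6, 8]
Six tails, so the longest strictly increasing subsequence has length 6 (e.g. 1, 2, 4, 5, 6, 8).

6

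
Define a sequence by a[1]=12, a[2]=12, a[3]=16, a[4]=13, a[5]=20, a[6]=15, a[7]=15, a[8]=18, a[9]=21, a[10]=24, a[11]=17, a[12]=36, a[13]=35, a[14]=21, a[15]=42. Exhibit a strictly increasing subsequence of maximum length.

12, 13, 15, 18, 21, 24, 36, 42

Patience tails give the LIS length; then backtrack through the dp parents:
12 → extends → [12]
12 → already a tail → [12]
16 → extends → [12, 16]
13 → replaces 16 → [12, 13]
20 → extends → [12, 13, 20]
15 → replaces 20 → [12, 13, 15]
15 → already a tail → [12, 13, 15]
18 → extends → [12, 13, 15, 18]
21 → extends → [12, 13, 15, 18, 21]
24 → extends → [12, 13, 15, 18, 21, 24]
17 → replaces 18 → [12, 13, 15, 17, 21, 24]
36 → extends → [12, 13, 15, 17, 21, 24, 36]
35 → replaces 36 → [12, 13, 15, 17, 21, 24, 35]
21 → already a tail → [12, 13, 15, 17, 21, 24, 35]
42 → extends → [12, 13, 15, 17, 21, 24, 35, 42]
Length 8; one witness is 12, 13, 15, 18, 21, 24, 36, 42.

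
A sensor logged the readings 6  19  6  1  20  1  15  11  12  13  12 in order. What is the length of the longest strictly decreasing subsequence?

4

Negate each value so 'decreasing' becomes 'increasing', then run patience tails on the negated sequence:
-6 → extends → [-6]
-19 → replaces -6 → [-19]
-6 → extends → [-19, -6]
-1 → extends → [-19, -6, -1]
-20 → replaces -19 → [-20, -6, -1]
-1 → already a tail → [-20, -6, -1]
-15 → replaces -6 → [-20, -15, -1]
-11 → replaces -1 → [-20, -15, -11]
-12 → replaces -11 → [-20, -15, -12]
-13 → replaces -12 → [-20, -15, -13]
-12 → extends → [-20, -15, -13, -12]
Four tails, so the longest strictly decreasing subsequence of the original has length 4.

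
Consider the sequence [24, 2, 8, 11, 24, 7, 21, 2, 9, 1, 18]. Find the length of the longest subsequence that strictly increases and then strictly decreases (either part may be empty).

7

inc[i] = longest strictly increasing subsequence ending at i; dec[i] = longest strictly decreasing subsequence starting at i:
i:      1  2  3  4  5  6  7  8  9 10 11
a[i]:  24  2  8 11 24  7 21  2  9  1 18
inc:    1  1  2  3  4  2  4  1  3  1  4
dec:    5  2  4  4  4  3  3  2  2  1  1
Best peak at i=5 (value 24): inc=4, dec=4, length 4+4−1 = 7.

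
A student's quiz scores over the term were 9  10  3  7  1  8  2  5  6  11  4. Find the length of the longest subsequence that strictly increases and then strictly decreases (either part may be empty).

inc[i] = longest strictly increasing subsequence ending at i; dec[i] = longest strictly decreasing subsequence starting at i:
i:      1  2  3  4  5  6  7  8  9 10 11
a[i]:   9 10  3  7  1  8  2  5  6 11  4
inc:    1  2  1  2  1  3  2  3  4  5  3
dec:    4  4  2  3  1  3  1  2  2  2  1
Best peak at i=10 (value 11): inc=5, dec=2, length 5+2−1 = 6.

6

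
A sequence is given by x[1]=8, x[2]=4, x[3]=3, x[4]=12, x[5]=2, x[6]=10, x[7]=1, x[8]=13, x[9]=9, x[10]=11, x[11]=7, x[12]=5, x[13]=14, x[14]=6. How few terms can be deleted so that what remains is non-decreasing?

10

Fewest deletions = n − (longest non-decreasing subsequence).
i:      1  2  3  4  5  6  7  8  9 10 11 12 13 14
x[i]:   8  4  3 12  2 10  1 13  9 11  7  5 14  6
dp:     1  1  1  2  1  2  1  3  2  3  2  2  4  3
max dp = 4, so deletions = 14 − 4 = 10.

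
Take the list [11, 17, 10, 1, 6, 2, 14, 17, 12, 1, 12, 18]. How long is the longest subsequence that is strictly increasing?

5

Let dp[i] be the length of the longest such subsequence ending at index i:
i:      1  2  3  4  5  6  7  8  9 10 11 12
a[i]:  11 17 10  1  6  2 14 17 12  1 12 18
dp:     1  2  1  1  2  2  3  4  3  1  3  5
Maximum dp value is 5.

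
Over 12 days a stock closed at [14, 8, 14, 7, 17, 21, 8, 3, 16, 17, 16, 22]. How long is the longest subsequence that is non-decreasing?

Track the smallest tail for each achievable length (allowing ties):
14 → extends → [14]
8 → replaces 14 → [8]
14 → extends → [8, 14]
7 → replaces 8 → [7, 14]
17 → extends → [7, 14, 17]
21 → extends → [7, 14, 17, 21]
8 → replaces 14 → [7, 8, 17, 21]
3 → replaces 7 → [3, 8, 17, 21]
16 → replaces 17 → [3, 8, 16, 21]
17 → replaces 21 → [3, 8, 16, 17]
16 → replaces 17 → [3, 8, 16, 16]
22 → extends → [3, 8, 16, 16, 22]
Five tails, so the longest non-decreasing subsequence has length 5 (e.g. 14, 14, 17, 21, 22).

5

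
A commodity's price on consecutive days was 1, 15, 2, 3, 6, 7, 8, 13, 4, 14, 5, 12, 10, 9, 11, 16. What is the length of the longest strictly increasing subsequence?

9

Track the smallest tail for each achievable length (strict):
1 → extends → [1]
15 → extends → [1, 15]
2 → replaces 15 → [1, 2]
3 → extends → [1, 2, 3]
6 → extends → [1, 2, 3, 6]
7 → extends → [1, 2, 3, 6, 7]
8 → extends → [1, 2, 3, 6, 7, 8]
13 → extends → [1, 2, 3, 6, 7, 8, 13]
4 → replaces 6 → [1, 2, 3, 4, 7, 8, 13]
14 → extends → [1, 2, 3, 4, 7, 8, 13, 14]
5 → replaces 7 → [1, 2, 3, 4, 5, 8, 13, 14]
12 → replaces 13 → [1, 2, 3, 4, 5, 8, 12, 14]
10 → replaces 12 → [1, 2, 3, 4, 5, 8, 10, 14]
9 → replaces 10 → [1, 2, 3, 4, 5, 8, 9, 14]
11 → replaces 14 → [1, 2, 3, 4, 5, 8, 9, 11]
16 → extends → [1, 2, 3, 4, 5, 8, 9, 11, 16]
Nine tails, so the longest strictly increasing subsequence has length 9 (e.g. 1, 2, 3, 6, 7, 8, 13, 14, 16).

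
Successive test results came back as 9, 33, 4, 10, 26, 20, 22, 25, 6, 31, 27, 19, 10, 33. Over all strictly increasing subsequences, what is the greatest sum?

Let S[i] be the best sum of a strictly increasing subsequence ending at i:
i:       1   2   3   4   5   6   7   8   9  10  11  12  13  14
a[i]:    9  33   4  10  26  20  22  25   6  31  27  19  10  33
S:       9  42   4  19  45  39  61  86  10 117 113  38  20 150
Maximum is 150 (e.g. 9 + 10 + 20 + 22 + 25 + 31 + 33).

150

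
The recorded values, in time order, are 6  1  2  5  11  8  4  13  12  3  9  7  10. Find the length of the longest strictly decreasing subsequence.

4

Negate each value so 'decreasing' becomes 'increasing', then run patience tails on the negated sequence:
-6 → extends → [-6]
-1 → extends → [-6, -1]
-2 → replaces -1 → [-6, -2]
-5 → replaces -2 → [-6, -5]
-11 → replaces -6 → [-11, -5]
-8 → replaces -5 → [-11, -8]
-4 → extends → [-11, -8, -4]
-13 → replaces -11 → [-13, -8, -4]
-12 → replaces -8 → [-13, -12, -4]
-3 → extends → [-13, -12, -4, -3]
-9 → replaces -4 → [-13, -12, -9, -3]
-7 → replaces -3 → [-13, -12, -9, -7]
-10 → replaces -9 → [-13, -12, -10, -7]
Four tails, so the longest strictly decreasing subsequence of the original has length 4.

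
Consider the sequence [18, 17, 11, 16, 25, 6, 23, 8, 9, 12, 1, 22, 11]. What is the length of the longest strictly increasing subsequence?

Track the smallest tail for each achievable length (strict):
18 → extends → [18]
17 → replaces 18 → [17]
11 → replaces 17 → [11]
16 → extends → [11, 16]
25 → extends → [11, 16, 25]
6 → replaces 11 → [6, 16, 25]
23 → replaces 25 → [6, 16, 23]
8 → replaces 16 → [6, 8, 23]
9 → replaces 23 → [6, 8, 9]
12 → extends → [6, 8, 9, 12]
1 → replaces 6 → [1, 8, 9, 12]
22 → extends → [1, 8, 9, 12, 22]
11 → replaces 12 → [1, 8, 9, 11, 22]
Five tails, so the longest strictly increasing subsequence has length 5 (e.g. 6, 8, 9, 12, 22).

5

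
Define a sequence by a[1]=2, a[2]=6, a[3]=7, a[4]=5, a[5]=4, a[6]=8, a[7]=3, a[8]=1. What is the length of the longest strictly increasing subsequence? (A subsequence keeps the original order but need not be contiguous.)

Track the smallest tail for each achievable length (strict):
2 → extends → [2]
6 → extends → [2, 6]
7 → extends → [2, 6, 7]
5 → replaces 6 → [2, 5, 7]
4 → replaces 5 → [2, 4, 7]
8 → extends → [2, 4, 7, 8]
3 → replaces 4 → [2, 3, 7, 8]
1 → replaces 2 → [1, 3, 7, 8]
Four tails, so the longest strictly increasing subsequence has length 4 (e.g. 2, 6, 7, 8).

4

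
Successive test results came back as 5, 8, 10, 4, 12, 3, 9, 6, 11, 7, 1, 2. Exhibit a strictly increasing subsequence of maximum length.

Patience tails give the LIS length; then backtrack through the dp parents:
5 → extends → [5]
8 → extends → [5, 8]
10 → extends → [5, 8, 10]
4 → replaces 5 → [4, 8, 10]
12 → extends → [4, 8, 10, 12]
3 → replaces 4 → [3, 8, 10, 12]
9 → replaces 10 → [3, 8, 9, 12]
6 → replaces 8 → [3, 6, 9, 12]
11 → replaces 12 → [3, 6, 9, 11]
7 → replaces 9 → [3, 6, 7, 11]
1 → replaces 3 → [1, 6, 7, 11]
2 → replaces 6 → [1, 2, 7, 11]
Length 4; one witness is 5, 8, 10, 12.

5, 8, 10, 12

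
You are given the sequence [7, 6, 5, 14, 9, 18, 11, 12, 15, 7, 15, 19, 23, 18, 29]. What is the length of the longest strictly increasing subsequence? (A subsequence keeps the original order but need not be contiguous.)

8

Let dp[i] be the length of the longest such subsequence ending at index i:
i:      1  2  3  4  5  6  7  8  9 10 11 12 13 14 15
a[i]:   7  6  5 14  9 18 11 12 15  7 15 19 23 18 29
dp:     1  1  1  2  2  3  3  4  5  2  5  6  7  6  8
Maximum dp value is 8.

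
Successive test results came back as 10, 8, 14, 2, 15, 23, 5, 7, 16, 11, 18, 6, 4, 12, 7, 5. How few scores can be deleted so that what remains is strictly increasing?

11

Fewest deletions = n − (longest strictly increasing subsequence).
Patience tails:
10 → extends → [10]
8 → replaces 10 → [8]
14 → extends → [8, 14]
2 → replaces 8 → [2, 14]
15 → extends → [2, 14, 15]
23 → extends → [2, 14, 15, 23]
5 → replaces 14 → [2, 5, 15, 23]
7 → replaces 15 → [2, 5, 7, 23]
16 → replaces 23 → [2, 5, 7, 16]
11 → replaces 16 → [2, 5, 7, 11]
18 → extends → [2, 5, 7, 11, 18]
6 → replaces 7 → [2, 5, 6, 11, 18]
4 → replaces 5 → [2, 4, 6, 11, 18]
12 → replaces 18 → [2, 4, 6, 11, 12]
7 → replaces 11 → [2, 4, 6, 7, 12]
5 → replaces 6 → [2, 4, 5, 7, 12]
Longest strictly increasing subsequence has length 5, so deletions = 16 − 5 = 11.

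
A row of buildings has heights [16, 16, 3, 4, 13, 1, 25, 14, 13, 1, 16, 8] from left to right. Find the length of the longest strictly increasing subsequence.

5

Track the smallest tail for each achievable length (strict):
16 → extends → [16]
16 → already a tail → [16]
3 → replaces 16 → [3]
4 → extends → [3, 4]
13 → extends → [3, 4, 13]
1 → replaces 3 → [1, 4, 13]
25 → extends → [1, 4, 13, 25]
14 → replaces 25 → [1, 4, 13, 14]
13 → already a tail → [1, 4, 13, 14]
1 → already a tail → [1, 4, 13, 14]
16 → extends → [1, 4, 13, 14, 16]
8 → replaces 13 → [1, 4, 8, 14, 16]
Five tails, so the longest strictly increasing subsequence has length 5 (e.g. 3, 4, 13, 14, 16).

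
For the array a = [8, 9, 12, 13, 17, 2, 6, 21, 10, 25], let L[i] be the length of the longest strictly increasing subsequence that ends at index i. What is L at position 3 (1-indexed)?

dp[i] = 1 + max{dp[j] : j<i, a[j]<a[i]} (or 1 if no such j):
i:      1  2  3  4  5  6  7  8  9 10
a[i]:   8  9 12 13 17  2  6 21 10 25
dp:     1  2  3  4  5  1  2  6  3  7
At index 3 the value is 3.

3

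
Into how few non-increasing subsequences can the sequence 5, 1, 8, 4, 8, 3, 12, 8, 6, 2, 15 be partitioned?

5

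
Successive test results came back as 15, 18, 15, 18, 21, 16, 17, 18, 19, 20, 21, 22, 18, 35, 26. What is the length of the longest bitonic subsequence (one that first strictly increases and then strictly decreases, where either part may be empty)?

inc[i] = longest strictly increasing subsequence ending at i; dec[i] = longest strictly decreasing subsequence starting at i:
i:      1  2  3  4  5  6  7  8  9 10 11 12 13 14 15
a[i]:  15 18 15 18 21 16 17 18 19 20 21 22 18 35 26
inc:    1  2  1  2  3  2  3  4  5  6  7  8  4  9  9
dec:    1  2  1  2  3  1  1  1  2  2  2  2  1  2  1
Best peak at i=14 (value 35): inc=9, dec=2, length 9+2−1 = 10.

10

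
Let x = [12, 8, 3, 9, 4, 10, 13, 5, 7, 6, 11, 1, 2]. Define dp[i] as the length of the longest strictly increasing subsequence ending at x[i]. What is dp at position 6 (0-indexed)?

4

dp[i] = 1 + max{dp[j] : j<i, x[j]<x[i]} (or 1 if no such j):
i:      0  1  2  3  4  5  6  7  8  9 10 11 12
x[i]:  12  8  3  9  4 10 13  5  7  6 11  1  2
dp:     1  1  1  2  2  3  4  3  4  4  5  1  2
At index 6 the value is 4.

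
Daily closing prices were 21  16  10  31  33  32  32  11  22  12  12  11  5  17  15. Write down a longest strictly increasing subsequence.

Patience tails give the LIS length; then backtrack through the dp parents:
21 → extends → [21]
16 → replaces 21 → [16]
10 → replaces 16 → [10]
31 → extends → [10, 31]
33 → extends → [10, 31, 33]
32 → replaces 33 → [10, 31, 32]
32 → already a tail → [10, 31, 32]
11 → replaces 31 → [10, 11, 32]
22 → replaces 32 → [10, 11, 22]
12 → replaces 22 → [10, 11, 12]
12 → already a tail → [10, 11, 12]
11 → already a tail → [10, 11, 12]
5 → replaces 10 → [5, 11, 12]
17 → extends → [5, 11, 12, 17]
15 → replaces 17 → [5, 11, 12, 15]
Length 4; one witness is 10, 11, 12, 17.

10, 11, 12, 17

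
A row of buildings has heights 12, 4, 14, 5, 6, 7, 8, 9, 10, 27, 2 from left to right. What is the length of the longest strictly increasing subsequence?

Let dp[i] be the length of the longest such subsequence ending at index i:
i:      1  2  3  4  5  6  7  8  9 10 11
a[i]:  12  4 14  5  6  7  8  9 10 27  2
dp:     1  1  2  2  3  4  5  6  7  8  1
Maximum dp value is 8.

8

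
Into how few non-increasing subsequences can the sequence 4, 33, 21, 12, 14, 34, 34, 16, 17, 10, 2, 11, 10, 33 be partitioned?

6

Place each on the leftmost legal pile:
4 → new pile 1 (tops now [4])
33 → new pile 2 (tops now [4, 33])
21 → pile 2 (tops now [4, 21])
12 → pile 2 (tops now [4, 12])
14 → new pile 3 (tops now [4, 12, 14])
34 → new pile 4 (tops now [4, 12, 14, 34])
34 → pile 4 (tops now [4, 12, 14, 34])
16 → pile 4 (tops now [4, 12, 14, 16])
17 → new pile 5 (tops now [4, 12, 14, 16, 17])
10 → pile 2 (tops now [4, 10, 14, 16, 17])
2 → pile 1 (tops now [2, 10, 14, 16, 17])
11 → pile 3 (tops now [2, 10, 11, 16, 17])
10 → pile 2 (tops now [2, 10, 11, 16, 17])
33 → new pile 6 (tops now [2, 10, 11, 16, 17, 33])
Six piles.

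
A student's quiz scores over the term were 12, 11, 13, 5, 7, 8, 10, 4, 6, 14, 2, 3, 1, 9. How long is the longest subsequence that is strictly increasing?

Track the smallest tail for each achievable length (strict):
12 → extends → [12]
11 → replaces 12 → [11]
13 → extends → [11, 13]
5 → replaces 11 → [5, 13]
7 → replaces 13 → [5, 7]
8 → extends → [5, 7, 8]
10 → extends → [5, 7, 8, 10]
4 → replaces 5 → [4, 7, 8, 10]
6 → replaces 7 → [4, 6, 8, 10]
14 → extends → [4, 6, 8, 10, 14]
2 → replaces 4 → [2, 6, 8, 10, 14]
3 → replaces 6 → [2, 3, 8, 10, 14]
1 → replaces 2 → [1, 3, 8, 10, 14]
9 → replaces 10 → [1, 3, 8, 9, 14]
Five tails, so the longest strictly increasing subsequence has length 5 (e.g. 5, 7, 8, 10, 14).

5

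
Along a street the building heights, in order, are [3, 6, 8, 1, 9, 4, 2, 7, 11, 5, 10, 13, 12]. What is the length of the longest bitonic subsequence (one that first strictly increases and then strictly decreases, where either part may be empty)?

inc[i] = longest strictly increasing subsequence ending at i; dec[i] = longest strictly decreasing subsequence starting at i:
i:      1  2  3  4  5  6  7  8  9 10 11 12 13
a[i]:   3  6  8  1  9  4  2  7 11  5 10 13 12
inc:    1  2  3  1  4  2  2  3  5  3  5  6  6
dec:    2  3  3  1  3  2  1  2  2  1  1  2  1
Best peak at i=12 (value 13): inc=6, dec=2, length 6+2−1 = 7.

7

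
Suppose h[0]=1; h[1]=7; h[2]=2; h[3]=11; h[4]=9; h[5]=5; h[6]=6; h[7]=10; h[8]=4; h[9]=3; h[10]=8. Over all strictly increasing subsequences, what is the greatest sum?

Let S[i] be the best sum of a strictly increasing subsequence ending at i:
i:      0  1  2  3  4  5  6  7  8  9 10
h[i]:   1  7  2 11  9  5  6 10  4  3  8
S:      1  8  3 19 17  8 14 27  7  6 22
Maximum is 27 (e.g. 1 + 7 + 9 + 10).

27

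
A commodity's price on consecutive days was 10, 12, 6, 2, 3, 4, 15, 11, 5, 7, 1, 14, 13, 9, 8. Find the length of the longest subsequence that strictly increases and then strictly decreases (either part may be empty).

9

inc[i] = longest strictly increasing subsequence ending at i; dec[i] = longest strictly decreasing subsequence starting at i:
i:      1  2  3  4  5  6  7  8  9 10 11 12 13 14 15
a[i]:  10 12  6  2  3  4 15 11  5  7  1 14 13  9  8
inc:    1  2  1  1  2  3  4  4  4  5  1  6  6  6  6
dec:    4  4  3  2  2  2  5  3  2  2  1  4  3  2  1
Best peak at i=12 (value 14): inc=6, dec=4, length 6+4−1 = 9.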